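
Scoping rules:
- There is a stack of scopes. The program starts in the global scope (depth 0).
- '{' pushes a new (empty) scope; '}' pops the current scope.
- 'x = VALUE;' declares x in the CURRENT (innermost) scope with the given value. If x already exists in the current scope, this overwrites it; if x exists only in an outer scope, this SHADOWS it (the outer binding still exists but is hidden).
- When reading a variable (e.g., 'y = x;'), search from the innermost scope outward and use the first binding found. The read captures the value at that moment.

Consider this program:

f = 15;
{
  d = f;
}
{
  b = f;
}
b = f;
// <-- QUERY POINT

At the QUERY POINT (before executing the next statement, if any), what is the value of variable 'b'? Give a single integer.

Answer: 15

Derivation:
Step 1: declare f=15 at depth 0
Step 2: enter scope (depth=1)
Step 3: declare d=(read f)=15 at depth 1
Step 4: exit scope (depth=0)
Step 5: enter scope (depth=1)
Step 6: declare b=(read f)=15 at depth 1
Step 7: exit scope (depth=0)
Step 8: declare b=(read f)=15 at depth 0
Visible at query point: b=15 f=15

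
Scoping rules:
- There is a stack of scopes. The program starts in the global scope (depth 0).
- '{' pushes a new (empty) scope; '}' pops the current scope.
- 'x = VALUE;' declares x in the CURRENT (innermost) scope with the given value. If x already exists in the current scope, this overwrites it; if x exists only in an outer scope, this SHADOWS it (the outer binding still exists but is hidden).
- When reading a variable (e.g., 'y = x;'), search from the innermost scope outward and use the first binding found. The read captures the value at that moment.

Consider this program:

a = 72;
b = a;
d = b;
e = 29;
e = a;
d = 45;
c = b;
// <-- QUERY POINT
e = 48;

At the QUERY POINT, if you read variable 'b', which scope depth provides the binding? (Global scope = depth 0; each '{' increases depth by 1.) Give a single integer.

Answer: 0

Derivation:
Step 1: declare a=72 at depth 0
Step 2: declare b=(read a)=72 at depth 0
Step 3: declare d=(read b)=72 at depth 0
Step 4: declare e=29 at depth 0
Step 5: declare e=(read a)=72 at depth 0
Step 6: declare d=45 at depth 0
Step 7: declare c=(read b)=72 at depth 0
Visible at query point: a=72 b=72 c=72 d=45 e=72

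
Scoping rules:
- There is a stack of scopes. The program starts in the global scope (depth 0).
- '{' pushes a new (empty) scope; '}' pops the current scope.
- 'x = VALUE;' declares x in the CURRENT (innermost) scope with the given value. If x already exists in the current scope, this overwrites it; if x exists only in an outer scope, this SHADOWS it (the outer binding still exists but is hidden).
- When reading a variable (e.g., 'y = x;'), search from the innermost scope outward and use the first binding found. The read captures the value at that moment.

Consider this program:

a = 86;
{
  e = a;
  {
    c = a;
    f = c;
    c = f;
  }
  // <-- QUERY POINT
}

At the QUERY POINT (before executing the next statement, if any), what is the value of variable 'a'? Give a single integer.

Answer: 86

Derivation:
Step 1: declare a=86 at depth 0
Step 2: enter scope (depth=1)
Step 3: declare e=(read a)=86 at depth 1
Step 4: enter scope (depth=2)
Step 5: declare c=(read a)=86 at depth 2
Step 6: declare f=(read c)=86 at depth 2
Step 7: declare c=(read f)=86 at depth 2
Step 8: exit scope (depth=1)
Visible at query point: a=86 e=86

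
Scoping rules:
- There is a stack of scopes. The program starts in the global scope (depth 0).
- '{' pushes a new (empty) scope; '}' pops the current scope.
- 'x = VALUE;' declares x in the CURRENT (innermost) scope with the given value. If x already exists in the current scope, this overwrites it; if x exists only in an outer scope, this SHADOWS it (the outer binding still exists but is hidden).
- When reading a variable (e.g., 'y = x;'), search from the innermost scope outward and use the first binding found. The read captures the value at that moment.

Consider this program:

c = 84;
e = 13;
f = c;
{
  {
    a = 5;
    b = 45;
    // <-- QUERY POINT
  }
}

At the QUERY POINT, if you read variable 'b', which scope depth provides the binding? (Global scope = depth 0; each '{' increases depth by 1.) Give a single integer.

Step 1: declare c=84 at depth 0
Step 2: declare e=13 at depth 0
Step 3: declare f=(read c)=84 at depth 0
Step 4: enter scope (depth=1)
Step 5: enter scope (depth=2)
Step 6: declare a=5 at depth 2
Step 7: declare b=45 at depth 2
Visible at query point: a=5 b=45 c=84 e=13 f=84

Answer: 2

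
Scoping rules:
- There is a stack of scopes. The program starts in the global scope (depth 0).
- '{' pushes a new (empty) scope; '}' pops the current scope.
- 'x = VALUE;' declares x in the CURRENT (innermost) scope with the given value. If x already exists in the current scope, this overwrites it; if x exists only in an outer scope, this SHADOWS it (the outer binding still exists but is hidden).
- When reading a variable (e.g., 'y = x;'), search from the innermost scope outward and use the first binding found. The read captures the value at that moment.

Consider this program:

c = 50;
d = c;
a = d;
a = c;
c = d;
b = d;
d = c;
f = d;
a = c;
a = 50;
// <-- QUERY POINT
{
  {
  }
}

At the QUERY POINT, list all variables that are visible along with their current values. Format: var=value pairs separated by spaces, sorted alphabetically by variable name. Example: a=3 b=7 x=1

Step 1: declare c=50 at depth 0
Step 2: declare d=(read c)=50 at depth 0
Step 3: declare a=(read d)=50 at depth 0
Step 4: declare a=(read c)=50 at depth 0
Step 5: declare c=(read d)=50 at depth 0
Step 6: declare b=(read d)=50 at depth 0
Step 7: declare d=(read c)=50 at depth 0
Step 8: declare f=(read d)=50 at depth 0
Step 9: declare a=(read c)=50 at depth 0
Step 10: declare a=50 at depth 0
Visible at query point: a=50 b=50 c=50 d=50 f=50

Answer: a=50 b=50 c=50 d=50 f=50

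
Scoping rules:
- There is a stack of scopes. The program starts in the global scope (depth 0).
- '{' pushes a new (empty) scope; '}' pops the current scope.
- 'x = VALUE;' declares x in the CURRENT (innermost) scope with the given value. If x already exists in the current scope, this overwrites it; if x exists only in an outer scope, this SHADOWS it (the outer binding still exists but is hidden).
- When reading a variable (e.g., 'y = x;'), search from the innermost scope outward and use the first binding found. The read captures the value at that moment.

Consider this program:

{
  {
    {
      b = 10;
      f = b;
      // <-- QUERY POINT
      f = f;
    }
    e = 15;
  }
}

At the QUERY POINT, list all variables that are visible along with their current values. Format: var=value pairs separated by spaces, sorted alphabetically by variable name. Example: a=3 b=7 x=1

Answer: b=10 f=10

Derivation:
Step 1: enter scope (depth=1)
Step 2: enter scope (depth=2)
Step 3: enter scope (depth=3)
Step 4: declare b=10 at depth 3
Step 5: declare f=(read b)=10 at depth 3
Visible at query point: b=10 f=10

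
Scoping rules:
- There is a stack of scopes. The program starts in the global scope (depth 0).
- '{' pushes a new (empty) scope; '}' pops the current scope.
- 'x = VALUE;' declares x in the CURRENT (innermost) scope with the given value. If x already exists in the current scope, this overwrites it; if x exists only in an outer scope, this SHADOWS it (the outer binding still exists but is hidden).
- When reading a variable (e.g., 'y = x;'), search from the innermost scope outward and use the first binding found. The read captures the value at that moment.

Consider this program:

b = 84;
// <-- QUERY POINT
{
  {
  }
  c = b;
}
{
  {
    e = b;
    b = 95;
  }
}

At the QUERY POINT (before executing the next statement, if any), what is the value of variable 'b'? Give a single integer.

Step 1: declare b=84 at depth 0
Visible at query point: b=84

Answer: 84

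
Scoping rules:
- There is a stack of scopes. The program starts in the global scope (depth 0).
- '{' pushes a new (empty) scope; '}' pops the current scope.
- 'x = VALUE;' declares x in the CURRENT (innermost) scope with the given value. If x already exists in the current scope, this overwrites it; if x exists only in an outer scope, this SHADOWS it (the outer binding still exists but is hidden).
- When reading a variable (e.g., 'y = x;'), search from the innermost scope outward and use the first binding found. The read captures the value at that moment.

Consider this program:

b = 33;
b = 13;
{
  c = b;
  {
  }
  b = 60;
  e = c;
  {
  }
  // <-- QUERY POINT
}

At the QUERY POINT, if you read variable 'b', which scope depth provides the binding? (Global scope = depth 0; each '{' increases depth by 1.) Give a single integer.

Step 1: declare b=33 at depth 0
Step 2: declare b=13 at depth 0
Step 3: enter scope (depth=1)
Step 4: declare c=(read b)=13 at depth 1
Step 5: enter scope (depth=2)
Step 6: exit scope (depth=1)
Step 7: declare b=60 at depth 1
Step 8: declare e=(read c)=13 at depth 1
Step 9: enter scope (depth=2)
Step 10: exit scope (depth=1)
Visible at query point: b=60 c=13 e=13

Answer: 1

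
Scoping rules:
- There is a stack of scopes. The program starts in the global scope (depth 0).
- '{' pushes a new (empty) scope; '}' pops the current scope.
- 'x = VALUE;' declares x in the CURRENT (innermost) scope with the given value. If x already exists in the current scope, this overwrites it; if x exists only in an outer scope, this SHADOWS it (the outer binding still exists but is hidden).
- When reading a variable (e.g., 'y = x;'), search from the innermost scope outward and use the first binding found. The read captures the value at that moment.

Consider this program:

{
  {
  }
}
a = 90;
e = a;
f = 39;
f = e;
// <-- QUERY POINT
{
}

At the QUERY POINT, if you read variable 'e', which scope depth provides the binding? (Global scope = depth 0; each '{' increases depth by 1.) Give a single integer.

Answer: 0

Derivation:
Step 1: enter scope (depth=1)
Step 2: enter scope (depth=2)
Step 3: exit scope (depth=1)
Step 4: exit scope (depth=0)
Step 5: declare a=90 at depth 0
Step 6: declare e=(read a)=90 at depth 0
Step 7: declare f=39 at depth 0
Step 8: declare f=(read e)=90 at depth 0
Visible at query point: a=90 e=90 f=90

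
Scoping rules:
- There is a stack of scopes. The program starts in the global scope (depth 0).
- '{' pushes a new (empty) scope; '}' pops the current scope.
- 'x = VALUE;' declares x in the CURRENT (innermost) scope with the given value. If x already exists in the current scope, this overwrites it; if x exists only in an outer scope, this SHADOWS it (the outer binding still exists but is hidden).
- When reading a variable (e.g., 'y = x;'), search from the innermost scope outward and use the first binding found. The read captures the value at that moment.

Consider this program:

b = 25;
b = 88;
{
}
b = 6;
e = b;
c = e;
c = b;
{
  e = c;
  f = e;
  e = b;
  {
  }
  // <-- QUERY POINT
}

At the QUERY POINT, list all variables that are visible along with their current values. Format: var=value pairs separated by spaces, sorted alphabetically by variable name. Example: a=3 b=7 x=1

Answer: b=6 c=6 e=6 f=6

Derivation:
Step 1: declare b=25 at depth 0
Step 2: declare b=88 at depth 0
Step 3: enter scope (depth=1)
Step 4: exit scope (depth=0)
Step 5: declare b=6 at depth 0
Step 6: declare e=(read b)=6 at depth 0
Step 7: declare c=(read e)=6 at depth 0
Step 8: declare c=(read b)=6 at depth 0
Step 9: enter scope (depth=1)
Step 10: declare e=(read c)=6 at depth 1
Step 11: declare f=(read e)=6 at depth 1
Step 12: declare e=(read b)=6 at depth 1
Step 13: enter scope (depth=2)
Step 14: exit scope (depth=1)
Visible at query point: b=6 c=6 e=6 f=6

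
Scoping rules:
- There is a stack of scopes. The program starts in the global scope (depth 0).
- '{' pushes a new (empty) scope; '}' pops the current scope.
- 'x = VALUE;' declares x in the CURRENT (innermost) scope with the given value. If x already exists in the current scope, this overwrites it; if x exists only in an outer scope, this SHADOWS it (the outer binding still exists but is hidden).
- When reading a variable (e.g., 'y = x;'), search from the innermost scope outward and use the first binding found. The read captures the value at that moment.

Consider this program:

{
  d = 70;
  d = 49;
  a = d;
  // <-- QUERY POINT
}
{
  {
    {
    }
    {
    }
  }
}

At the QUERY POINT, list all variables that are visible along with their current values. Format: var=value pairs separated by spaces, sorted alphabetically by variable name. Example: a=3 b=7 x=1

Step 1: enter scope (depth=1)
Step 2: declare d=70 at depth 1
Step 3: declare d=49 at depth 1
Step 4: declare a=(read d)=49 at depth 1
Visible at query point: a=49 d=49

Answer: a=49 d=49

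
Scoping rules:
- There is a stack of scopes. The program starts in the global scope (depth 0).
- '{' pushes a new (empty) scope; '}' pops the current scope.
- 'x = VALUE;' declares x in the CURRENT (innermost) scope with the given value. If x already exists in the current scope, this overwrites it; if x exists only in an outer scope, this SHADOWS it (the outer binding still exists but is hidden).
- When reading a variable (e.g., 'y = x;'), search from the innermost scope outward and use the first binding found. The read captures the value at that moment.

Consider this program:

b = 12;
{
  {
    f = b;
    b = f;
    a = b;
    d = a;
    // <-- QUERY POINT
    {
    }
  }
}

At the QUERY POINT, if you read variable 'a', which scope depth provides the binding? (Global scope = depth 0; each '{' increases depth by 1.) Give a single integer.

Step 1: declare b=12 at depth 0
Step 2: enter scope (depth=1)
Step 3: enter scope (depth=2)
Step 4: declare f=(read b)=12 at depth 2
Step 5: declare b=(read f)=12 at depth 2
Step 6: declare a=(read b)=12 at depth 2
Step 7: declare d=(read a)=12 at depth 2
Visible at query point: a=12 b=12 d=12 f=12

Answer: 2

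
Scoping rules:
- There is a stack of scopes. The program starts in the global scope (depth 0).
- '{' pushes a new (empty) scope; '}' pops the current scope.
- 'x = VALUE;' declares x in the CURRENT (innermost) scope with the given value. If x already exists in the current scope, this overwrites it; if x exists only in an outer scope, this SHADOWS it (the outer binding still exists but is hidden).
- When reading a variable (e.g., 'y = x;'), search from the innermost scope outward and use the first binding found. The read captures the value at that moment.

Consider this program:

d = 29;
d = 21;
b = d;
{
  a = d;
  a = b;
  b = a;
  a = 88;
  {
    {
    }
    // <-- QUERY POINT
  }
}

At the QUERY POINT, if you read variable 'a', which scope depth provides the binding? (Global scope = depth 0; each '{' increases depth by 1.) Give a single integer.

Answer: 1

Derivation:
Step 1: declare d=29 at depth 0
Step 2: declare d=21 at depth 0
Step 3: declare b=(read d)=21 at depth 0
Step 4: enter scope (depth=1)
Step 5: declare a=(read d)=21 at depth 1
Step 6: declare a=(read b)=21 at depth 1
Step 7: declare b=(read a)=21 at depth 1
Step 8: declare a=88 at depth 1
Step 9: enter scope (depth=2)
Step 10: enter scope (depth=3)
Step 11: exit scope (depth=2)
Visible at query point: a=88 b=21 d=21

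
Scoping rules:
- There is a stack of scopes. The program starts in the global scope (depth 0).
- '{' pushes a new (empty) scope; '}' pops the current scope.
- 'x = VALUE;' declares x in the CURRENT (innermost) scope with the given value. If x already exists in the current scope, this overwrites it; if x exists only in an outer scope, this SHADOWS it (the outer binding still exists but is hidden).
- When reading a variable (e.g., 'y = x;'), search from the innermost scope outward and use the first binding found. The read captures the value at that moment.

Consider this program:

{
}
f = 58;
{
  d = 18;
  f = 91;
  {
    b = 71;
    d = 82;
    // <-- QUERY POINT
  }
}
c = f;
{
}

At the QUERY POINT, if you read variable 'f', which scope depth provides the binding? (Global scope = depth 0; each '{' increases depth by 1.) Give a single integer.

Step 1: enter scope (depth=1)
Step 2: exit scope (depth=0)
Step 3: declare f=58 at depth 0
Step 4: enter scope (depth=1)
Step 5: declare d=18 at depth 1
Step 6: declare f=91 at depth 1
Step 7: enter scope (depth=2)
Step 8: declare b=71 at depth 2
Step 9: declare d=82 at depth 2
Visible at query point: b=71 d=82 f=91

Answer: 1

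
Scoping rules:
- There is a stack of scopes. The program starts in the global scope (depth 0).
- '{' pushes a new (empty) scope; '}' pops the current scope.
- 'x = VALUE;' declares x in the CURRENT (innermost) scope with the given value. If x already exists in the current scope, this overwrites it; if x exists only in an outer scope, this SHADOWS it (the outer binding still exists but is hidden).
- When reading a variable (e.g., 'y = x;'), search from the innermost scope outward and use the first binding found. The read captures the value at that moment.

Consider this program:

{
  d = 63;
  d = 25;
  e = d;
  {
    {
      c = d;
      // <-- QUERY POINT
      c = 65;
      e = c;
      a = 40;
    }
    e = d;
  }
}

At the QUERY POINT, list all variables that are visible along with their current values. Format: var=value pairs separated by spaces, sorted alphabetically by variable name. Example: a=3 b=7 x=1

Step 1: enter scope (depth=1)
Step 2: declare d=63 at depth 1
Step 3: declare d=25 at depth 1
Step 4: declare e=(read d)=25 at depth 1
Step 5: enter scope (depth=2)
Step 6: enter scope (depth=3)
Step 7: declare c=(read d)=25 at depth 3
Visible at query point: c=25 d=25 e=25

Answer: c=25 d=25 e=25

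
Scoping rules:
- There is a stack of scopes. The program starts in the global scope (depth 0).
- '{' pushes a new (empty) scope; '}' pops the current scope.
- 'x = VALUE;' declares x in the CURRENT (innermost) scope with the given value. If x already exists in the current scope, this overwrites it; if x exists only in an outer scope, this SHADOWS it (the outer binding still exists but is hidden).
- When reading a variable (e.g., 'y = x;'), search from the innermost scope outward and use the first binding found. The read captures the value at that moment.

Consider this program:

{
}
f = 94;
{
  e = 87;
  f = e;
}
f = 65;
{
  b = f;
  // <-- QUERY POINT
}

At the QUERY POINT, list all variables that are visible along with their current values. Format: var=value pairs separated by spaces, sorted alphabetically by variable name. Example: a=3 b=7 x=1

Answer: b=65 f=65

Derivation:
Step 1: enter scope (depth=1)
Step 2: exit scope (depth=0)
Step 3: declare f=94 at depth 0
Step 4: enter scope (depth=1)
Step 5: declare e=87 at depth 1
Step 6: declare f=(read e)=87 at depth 1
Step 7: exit scope (depth=0)
Step 8: declare f=65 at depth 0
Step 9: enter scope (depth=1)
Step 10: declare b=(read f)=65 at depth 1
Visible at query point: b=65 f=65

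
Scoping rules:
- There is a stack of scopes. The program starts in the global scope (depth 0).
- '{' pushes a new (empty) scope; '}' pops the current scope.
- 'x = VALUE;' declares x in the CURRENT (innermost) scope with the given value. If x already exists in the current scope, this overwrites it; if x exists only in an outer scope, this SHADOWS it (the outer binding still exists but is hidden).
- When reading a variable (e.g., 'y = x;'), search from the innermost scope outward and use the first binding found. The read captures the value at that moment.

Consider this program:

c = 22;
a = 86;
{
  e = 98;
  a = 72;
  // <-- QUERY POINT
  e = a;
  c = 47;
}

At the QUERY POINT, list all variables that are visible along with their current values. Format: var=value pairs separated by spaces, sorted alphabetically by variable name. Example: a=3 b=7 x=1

Step 1: declare c=22 at depth 0
Step 2: declare a=86 at depth 0
Step 3: enter scope (depth=1)
Step 4: declare e=98 at depth 1
Step 5: declare a=72 at depth 1
Visible at query point: a=72 c=22 e=98

Answer: a=72 c=22 e=98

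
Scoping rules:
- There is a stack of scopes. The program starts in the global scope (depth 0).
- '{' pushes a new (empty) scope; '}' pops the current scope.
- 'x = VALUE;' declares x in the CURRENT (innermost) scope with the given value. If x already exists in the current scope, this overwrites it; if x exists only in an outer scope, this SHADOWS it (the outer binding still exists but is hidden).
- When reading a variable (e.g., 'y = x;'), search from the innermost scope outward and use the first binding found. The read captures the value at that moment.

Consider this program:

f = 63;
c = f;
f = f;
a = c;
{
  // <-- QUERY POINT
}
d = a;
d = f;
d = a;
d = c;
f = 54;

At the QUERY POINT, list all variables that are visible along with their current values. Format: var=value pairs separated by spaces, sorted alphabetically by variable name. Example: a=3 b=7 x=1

Step 1: declare f=63 at depth 0
Step 2: declare c=(read f)=63 at depth 0
Step 3: declare f=(read f)=63 at depth 0
Step 4: declare a=(read c)=63 at depth 0
Step 5: enter scope (depth=1)
Visible at query point: a=63 c=63 f=63

Answer: a=63 c=63 f=63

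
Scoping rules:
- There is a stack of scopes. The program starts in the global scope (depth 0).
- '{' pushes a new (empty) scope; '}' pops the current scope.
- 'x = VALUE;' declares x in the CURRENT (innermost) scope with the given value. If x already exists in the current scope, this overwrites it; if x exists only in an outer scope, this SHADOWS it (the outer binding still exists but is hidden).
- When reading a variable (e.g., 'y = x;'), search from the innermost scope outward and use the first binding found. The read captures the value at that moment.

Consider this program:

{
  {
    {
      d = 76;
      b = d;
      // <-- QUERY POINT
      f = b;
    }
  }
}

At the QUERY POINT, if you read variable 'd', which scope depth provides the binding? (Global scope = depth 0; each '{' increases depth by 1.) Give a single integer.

Step 1: enter scope (depth=1)
Step 2: enter scope (depth=2)
Step 3: enter scope (depth=3)
Step 4: declare d=76 at depth 3
Step 5: declare b=(read d)=76 at depth 3
Visible at query point: b=76 d=76

Answer: 3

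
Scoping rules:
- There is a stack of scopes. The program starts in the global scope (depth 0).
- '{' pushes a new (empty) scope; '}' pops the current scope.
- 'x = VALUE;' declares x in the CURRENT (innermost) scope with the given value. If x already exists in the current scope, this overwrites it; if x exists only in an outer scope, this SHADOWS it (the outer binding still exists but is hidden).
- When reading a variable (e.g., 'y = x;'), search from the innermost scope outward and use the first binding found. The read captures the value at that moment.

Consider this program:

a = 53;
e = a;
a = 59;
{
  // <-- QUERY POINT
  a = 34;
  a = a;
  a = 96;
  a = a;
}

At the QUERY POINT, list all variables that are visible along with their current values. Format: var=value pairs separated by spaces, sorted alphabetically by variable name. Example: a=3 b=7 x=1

Step 1: declare a=53 at depth 0
Step 2: declare e=(read a)=53 at depth 0
Step 3: declare a=59 at depth 0
Step 4: enter scope (depth=1)
Visible at query point: a=59 e=53

Answer: a=59 e=53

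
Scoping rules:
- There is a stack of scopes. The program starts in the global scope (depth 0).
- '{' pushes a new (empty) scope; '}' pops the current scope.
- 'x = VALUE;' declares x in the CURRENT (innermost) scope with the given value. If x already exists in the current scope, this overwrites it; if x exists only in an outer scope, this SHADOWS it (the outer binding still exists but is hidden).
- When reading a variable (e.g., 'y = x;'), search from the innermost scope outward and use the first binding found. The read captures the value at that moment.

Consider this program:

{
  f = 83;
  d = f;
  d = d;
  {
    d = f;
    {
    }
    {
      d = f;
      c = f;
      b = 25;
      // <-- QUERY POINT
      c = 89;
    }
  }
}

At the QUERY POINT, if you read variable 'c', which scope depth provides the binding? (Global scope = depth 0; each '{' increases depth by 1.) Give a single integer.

Step 1: enter scope (depth=1)
Step 2: declare f=83 at depth 1
Step 3: declare d=(read f)=83 at depth 1
Step 4: declare d=(read d)=83 at depth 1
Step 5: enter scope (depth=2)
Step 6: declare d=(read f)=83 at depth 2
Step 7: enter scope (depth=3)
Step 8: exit scope (depth=2)
Step 9: enter scope (depth=3)
Step 10: declare d=(read f)=83 at depth 3
Step 11: declare c=(read f)=83 at depth 3
Step 12: declare b=25 at depth 3
Visible at query point: b=25 c=83 d=83 f=83

Answer: 3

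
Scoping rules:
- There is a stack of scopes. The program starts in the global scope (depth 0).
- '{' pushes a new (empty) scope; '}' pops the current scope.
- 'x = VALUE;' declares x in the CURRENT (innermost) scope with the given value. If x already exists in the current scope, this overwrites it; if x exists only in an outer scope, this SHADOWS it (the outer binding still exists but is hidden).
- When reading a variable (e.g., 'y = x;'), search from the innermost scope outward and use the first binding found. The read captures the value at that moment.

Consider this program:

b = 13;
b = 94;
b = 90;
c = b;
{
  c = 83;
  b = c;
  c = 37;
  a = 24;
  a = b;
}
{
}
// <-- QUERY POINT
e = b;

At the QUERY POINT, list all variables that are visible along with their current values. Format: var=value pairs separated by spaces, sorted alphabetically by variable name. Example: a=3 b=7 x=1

Answer: b=90 c=90

Derivation:
Step 1: declare b=13 at depth 0
Step 2: declare b=94 at depth 0
Step 3: declare b=90 at depth 0
Step 4: declare c=(read b)=90 at depth 0
Step 5: enter scope (depth=1)
Step 6: declare c=83 at depth 1
Step 7: declare b=(read c)=83 at depth 1
Step 8: declare c=37 at depth 1
Step 9: declare a=24 at depth 1
Step 10: declare a=(read b)=83 at depth 1
Step 11: exit scope (depth=0)
Step 12: enter scope (depth=1)
Step 13: exit scope (depth=0)
Visible at query point: b=90 c=90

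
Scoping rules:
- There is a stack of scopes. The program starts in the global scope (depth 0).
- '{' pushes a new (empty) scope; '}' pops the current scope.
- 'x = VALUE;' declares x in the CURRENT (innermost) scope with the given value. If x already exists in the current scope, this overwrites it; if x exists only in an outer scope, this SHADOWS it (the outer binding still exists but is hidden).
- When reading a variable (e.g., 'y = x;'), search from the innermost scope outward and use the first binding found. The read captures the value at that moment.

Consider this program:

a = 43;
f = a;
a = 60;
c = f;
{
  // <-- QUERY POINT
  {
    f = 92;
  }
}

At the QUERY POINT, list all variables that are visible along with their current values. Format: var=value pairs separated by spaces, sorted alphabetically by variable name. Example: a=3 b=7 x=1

Answer: a=60 c=43 f=43

Derivation:
Step 1: declare a=43 at depth 0
Step 2: declare f=(read a)=43 at depth 0
Step 3: declare a=60 at depth 0
Step 4: declare c=(read f)=43 at depth 0
Step 5: enter scope (depth=1)
Visible at query point: a=60 c=43 f=43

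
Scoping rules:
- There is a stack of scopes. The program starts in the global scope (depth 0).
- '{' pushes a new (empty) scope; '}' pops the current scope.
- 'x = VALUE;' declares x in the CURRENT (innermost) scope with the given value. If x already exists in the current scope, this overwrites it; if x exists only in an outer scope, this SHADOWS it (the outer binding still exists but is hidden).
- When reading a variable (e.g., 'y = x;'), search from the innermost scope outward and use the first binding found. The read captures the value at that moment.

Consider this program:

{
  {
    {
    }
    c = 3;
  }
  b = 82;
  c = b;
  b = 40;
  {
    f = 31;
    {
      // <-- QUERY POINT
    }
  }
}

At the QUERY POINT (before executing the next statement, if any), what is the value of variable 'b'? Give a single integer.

Step 1: enter scope (depth=1)
Step 2: enter scope (depth=2)
Step 3: enter scope (depth=3)
Step 4: exit scope (depth=2)
Step 5: declare c=3 at depth 2
Step 6: exit scope (depth=1)
Step 7: declare b=82 at depth 1
Step 8: declare c=(read b)=82 at depth 1
Step 9: declare b=40 at depth 1
Step 10: enter scope (depth=2)
Step 11: declare f=31 at depth 2
Step 12: enter scope (depth=3)
Visible at query point: b=40 c=82 f=31

Answer: 40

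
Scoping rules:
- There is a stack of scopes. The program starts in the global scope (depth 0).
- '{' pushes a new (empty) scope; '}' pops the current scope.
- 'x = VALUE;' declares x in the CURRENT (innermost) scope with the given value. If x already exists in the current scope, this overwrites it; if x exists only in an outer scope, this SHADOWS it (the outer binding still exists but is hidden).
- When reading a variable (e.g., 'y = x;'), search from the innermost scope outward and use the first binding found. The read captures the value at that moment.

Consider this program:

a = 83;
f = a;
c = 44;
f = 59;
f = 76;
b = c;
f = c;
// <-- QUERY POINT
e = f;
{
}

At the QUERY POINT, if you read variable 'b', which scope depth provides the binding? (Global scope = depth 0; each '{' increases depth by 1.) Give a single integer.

Step 1: declare a=83 at depth 0
Step 2: declare f=(read a)=83 at depth 0
Step 3: declare c=44 at depth 0
Step 4: declare f=59 at depth 0
Step 5: declare f=76 at depth 0
Step 6: declare b=(read c)=44 at depth 0
Step 7: declare f=(read c)=44 at depth 0
Visible at query point: a=83 b=44 c=44 f=44

Answer: 0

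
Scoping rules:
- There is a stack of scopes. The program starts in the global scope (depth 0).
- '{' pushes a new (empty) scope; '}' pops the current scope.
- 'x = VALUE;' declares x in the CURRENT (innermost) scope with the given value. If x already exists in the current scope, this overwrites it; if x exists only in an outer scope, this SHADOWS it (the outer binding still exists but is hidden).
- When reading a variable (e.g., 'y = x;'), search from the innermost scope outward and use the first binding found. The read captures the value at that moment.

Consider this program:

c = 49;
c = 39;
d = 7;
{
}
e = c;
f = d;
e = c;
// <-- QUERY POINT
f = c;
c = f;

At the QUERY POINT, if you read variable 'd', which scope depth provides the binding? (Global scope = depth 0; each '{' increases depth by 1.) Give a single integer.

Answer: 0

Derivation:
Step 1: declare c=49 at depth 0
Step 2: declare c=39 at depth 0
Step 3: declare d=7 at depth 0
Step 4: enter scope (depth=1)
Step 5: exit scope (depth=0)
Step 6: declare e=(read c)=39 at depth 0
Step 7: declare f=(read d)=7 at depth 0
Step 8: declare e=(read c)=39 at depth 0
Visible at query point: c=39 d=7 e=39 f=7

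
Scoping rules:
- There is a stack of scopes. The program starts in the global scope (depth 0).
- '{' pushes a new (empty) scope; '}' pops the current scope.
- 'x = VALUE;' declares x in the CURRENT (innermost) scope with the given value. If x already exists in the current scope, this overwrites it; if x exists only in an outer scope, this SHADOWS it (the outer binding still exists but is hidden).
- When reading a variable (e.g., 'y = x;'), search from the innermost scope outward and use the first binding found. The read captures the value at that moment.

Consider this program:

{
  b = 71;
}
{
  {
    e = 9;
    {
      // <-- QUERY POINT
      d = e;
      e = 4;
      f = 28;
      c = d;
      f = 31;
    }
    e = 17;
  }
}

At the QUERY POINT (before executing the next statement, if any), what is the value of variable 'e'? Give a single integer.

Step 1: enter scope (depth=1)
Step 2: declare b=71 at depth 1
Step 3: exit scope (depth=0)
Step 4: enter scope (depth=1)
Step 5: enter scope (depth=2)
Step 6: declare e=9 at depth 2
Step 7: enter scope (depth=3)
Visible at query point: e=9

Answer: 9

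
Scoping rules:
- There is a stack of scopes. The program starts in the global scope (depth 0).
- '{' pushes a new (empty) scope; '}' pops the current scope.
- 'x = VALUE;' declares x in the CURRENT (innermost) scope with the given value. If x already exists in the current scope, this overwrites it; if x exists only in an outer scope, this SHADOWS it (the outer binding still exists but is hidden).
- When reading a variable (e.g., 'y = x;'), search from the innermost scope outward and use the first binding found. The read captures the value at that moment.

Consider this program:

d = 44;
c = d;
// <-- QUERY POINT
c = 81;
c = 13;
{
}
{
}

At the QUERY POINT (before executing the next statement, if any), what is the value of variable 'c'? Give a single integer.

Step 1: declare d=44 at depth 0
Step 2: declare c=(read d)=44 at depth 0
Visible at query point: c=44 d=44

Answer: 44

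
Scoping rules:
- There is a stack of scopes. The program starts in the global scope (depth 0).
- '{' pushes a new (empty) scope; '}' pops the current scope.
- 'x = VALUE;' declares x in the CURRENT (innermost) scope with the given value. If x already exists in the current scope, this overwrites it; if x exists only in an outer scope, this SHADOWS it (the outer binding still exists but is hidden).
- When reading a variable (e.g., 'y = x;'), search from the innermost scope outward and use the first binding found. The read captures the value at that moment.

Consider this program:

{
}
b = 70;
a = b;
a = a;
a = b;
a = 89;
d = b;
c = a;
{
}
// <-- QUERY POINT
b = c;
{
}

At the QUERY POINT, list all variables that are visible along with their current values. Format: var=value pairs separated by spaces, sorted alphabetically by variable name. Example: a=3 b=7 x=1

Step 1: enter scope (depth=1)
Step 2: exit scope (depth=0)
Step 3: declare b=70 at depth 0
Step 4: declare a=(read b)=70 at depth 0
Step 5: declare a=(read a)=70 at depth 0
Step 6: declare a=(read b)=70 at depth 0
Step 7: declare a=89 at depth 0
Step 8: declare d=(read b)=70 at depth 0
Step 9: declare c=(read a)=89 at depth 0
Step 10: enter scope (depth=1)
Step 11: exit scope (depth=0)
Visible at query point: a=89 b=70 c=89 d=70

Answer: a=89 b=70 c=89 d=70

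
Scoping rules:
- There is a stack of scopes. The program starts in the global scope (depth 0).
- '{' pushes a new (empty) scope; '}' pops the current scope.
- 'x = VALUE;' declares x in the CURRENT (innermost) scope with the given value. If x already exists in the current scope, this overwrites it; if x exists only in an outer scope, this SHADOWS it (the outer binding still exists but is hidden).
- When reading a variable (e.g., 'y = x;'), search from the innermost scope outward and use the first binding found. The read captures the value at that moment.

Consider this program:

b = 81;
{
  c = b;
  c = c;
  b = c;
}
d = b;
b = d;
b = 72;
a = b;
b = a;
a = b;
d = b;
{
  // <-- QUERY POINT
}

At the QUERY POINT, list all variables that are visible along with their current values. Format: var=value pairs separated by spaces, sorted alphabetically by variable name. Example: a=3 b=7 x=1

Answer: a=72 b=72 d=72

Derivation:
Step 1: declare b=81 at depth 0
Step 2: enter scope (depth=1)
Step 3: declare c=(read b)=81 at depth 1
Step 4: declare c=(read c)=81 at depth 1
Step 5: declare b=(read c)=81 at depth 1
Step 6: exit scope (depth=0)
Step 7: declare d=(read b)=81 at depth 0
Step 8: declare b=(read d)=81 at depth 0
Step 9: declare b=72 at depth 0
Step 10: declare a=(read b)=72 at depth 0
Step 11: declare b=(read a)=72 at depth 0
Step 12: declare a=(read b)=72 at depth 0
Step 13: declare d=(read b)=72 at depth 0
Step 14: enter scope (depth=1)
Visible at query point: a=72 b=72 d=72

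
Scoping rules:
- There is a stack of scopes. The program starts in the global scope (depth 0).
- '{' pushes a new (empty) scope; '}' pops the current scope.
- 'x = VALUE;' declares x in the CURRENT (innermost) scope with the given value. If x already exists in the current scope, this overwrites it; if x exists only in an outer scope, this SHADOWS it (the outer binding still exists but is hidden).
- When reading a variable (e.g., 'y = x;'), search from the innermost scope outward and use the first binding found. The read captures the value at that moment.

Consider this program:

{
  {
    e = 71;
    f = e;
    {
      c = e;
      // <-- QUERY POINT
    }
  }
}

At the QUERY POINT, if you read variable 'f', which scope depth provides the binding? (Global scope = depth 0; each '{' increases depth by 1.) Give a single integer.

Step 1: enter scope (depth=1)
Step 2: enter scope (depth=2)
Step 3: declare e=71 at depth 2
Step 4: declare f=(read e)=71 at depth 2
Step 5: enter scope (depth=3)
Step 6: declare c=(read e)=71 at depth 3
Visible at query point: c=71 e=71 f=71

Answer: 2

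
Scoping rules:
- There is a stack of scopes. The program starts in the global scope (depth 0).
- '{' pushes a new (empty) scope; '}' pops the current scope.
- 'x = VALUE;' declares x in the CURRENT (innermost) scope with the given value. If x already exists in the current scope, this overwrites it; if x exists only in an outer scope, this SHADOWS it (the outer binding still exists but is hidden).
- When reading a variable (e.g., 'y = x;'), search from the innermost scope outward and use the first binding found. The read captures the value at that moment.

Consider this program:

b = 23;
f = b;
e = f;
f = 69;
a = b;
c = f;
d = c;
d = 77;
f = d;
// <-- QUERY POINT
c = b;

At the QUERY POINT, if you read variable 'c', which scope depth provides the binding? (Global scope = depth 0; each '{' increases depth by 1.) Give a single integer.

Step 1: declare b=23 at depth 0
Step 2: declare f=(read b)=23 at depth 0
Step 3: declare e=(read f)=23 at depth 0
Step 4: declare f=69 at depth 0
Step 5: declare a=(read b)=23 at depth 0
Step 6: declare c=(read f)=69 at depth 0
Step 7: declare d=(read c)=69 at depth 0
Step 8: declare d=77 at depth 0
Step 9: declare f=(read d)=77 at depth 0
Visible at query point: a=23 b=23 c=69 d=77 e=23 f=77

Answer: 0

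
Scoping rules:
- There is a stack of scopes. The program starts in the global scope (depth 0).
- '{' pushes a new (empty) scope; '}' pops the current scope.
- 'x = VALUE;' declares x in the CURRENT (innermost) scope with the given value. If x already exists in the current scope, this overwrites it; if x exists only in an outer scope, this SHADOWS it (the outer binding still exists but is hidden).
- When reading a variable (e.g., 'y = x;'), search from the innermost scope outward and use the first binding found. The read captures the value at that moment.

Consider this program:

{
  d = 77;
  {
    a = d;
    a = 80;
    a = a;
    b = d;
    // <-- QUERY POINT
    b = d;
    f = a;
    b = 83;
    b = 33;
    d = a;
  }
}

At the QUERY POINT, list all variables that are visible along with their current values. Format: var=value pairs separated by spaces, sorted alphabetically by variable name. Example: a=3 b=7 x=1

Answer: a=80 b=77 d=77

Derivation:
Step 1: enter scope (depth=1)
Step 2: declare d=77 at depth 1
Step 3: enter scope (depth=2)
Step 4: declare a=(read d)=77 at depth 2
Step 5: declare a=80 at depth 2
Step 6: declare a=(read a)=80 at depth 2
Step 7: declare b=(read d)=77 at depth 2
Visible at query point: a=80 b=77 d=77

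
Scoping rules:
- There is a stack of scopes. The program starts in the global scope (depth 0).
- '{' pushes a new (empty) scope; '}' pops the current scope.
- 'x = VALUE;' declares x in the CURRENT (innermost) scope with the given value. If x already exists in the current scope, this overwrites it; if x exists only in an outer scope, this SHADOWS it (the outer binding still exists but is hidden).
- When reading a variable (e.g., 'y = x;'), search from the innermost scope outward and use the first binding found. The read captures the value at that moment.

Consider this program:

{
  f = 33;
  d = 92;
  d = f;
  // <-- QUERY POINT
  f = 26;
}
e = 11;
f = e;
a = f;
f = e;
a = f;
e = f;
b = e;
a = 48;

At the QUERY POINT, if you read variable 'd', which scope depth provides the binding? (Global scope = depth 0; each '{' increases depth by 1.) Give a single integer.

Step 1: enter scope (depth=1)
Step 2: declare f=33 at depth 1
Step 3: declare d=92 at depth 1
Step 4: declare d=(read f)=33 at depth 1
Visible at query point: d=33 f=33

Answer: 1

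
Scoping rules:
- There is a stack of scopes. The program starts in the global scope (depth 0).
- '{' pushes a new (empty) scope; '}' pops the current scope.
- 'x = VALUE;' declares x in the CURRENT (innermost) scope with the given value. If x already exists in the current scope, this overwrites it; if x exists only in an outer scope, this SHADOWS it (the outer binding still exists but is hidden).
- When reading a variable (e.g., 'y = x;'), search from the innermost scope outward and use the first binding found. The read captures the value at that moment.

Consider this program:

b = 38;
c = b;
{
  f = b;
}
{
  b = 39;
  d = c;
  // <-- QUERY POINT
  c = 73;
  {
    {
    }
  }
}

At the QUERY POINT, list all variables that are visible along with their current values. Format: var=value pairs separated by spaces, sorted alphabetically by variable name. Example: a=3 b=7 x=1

Answer: b=39 c=38 d=38

Derivation:
Step 1: declare b=38 at depth 0
Step 2: declare c=(read b)=38 at depth 0
Step 3: enter scope (depth=1)
Step 4: declare f=(read b)=38 at depth 1
Step 5: exit scope (depth=0)
Step 6: enter scope (depth=1)
Step 7: declare b=39 at depth 1
Step 8: declare d=(read c)=38 at depth 1
Visible at query point: b=39 c=38 d=38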